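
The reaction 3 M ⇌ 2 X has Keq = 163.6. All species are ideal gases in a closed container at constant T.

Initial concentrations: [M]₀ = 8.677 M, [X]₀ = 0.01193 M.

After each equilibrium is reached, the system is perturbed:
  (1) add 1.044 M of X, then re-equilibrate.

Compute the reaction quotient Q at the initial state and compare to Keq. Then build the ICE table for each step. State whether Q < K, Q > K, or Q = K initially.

Q₀ = 2.1786e-07; Q < K (proceeds forward)

Q₀ = 2.1786e-07 vs Keq = 163.6 ⇒ Q<K, forward
Step 1:
                    M           X
  Initial       8.677     0.01193
  Change       -8.113       5.409
  Equil        0.5642        5.42
  solve Keq expr → x = 2.704; check Q = 163.6
Then add 1.044 M of X.
Step 2:
                    M           X
  Initial      0.5642       6.464
  Change      0.06736     -0.0449
  Equil        0.6316        6.42
  solve Keq expr → x = -0.02245; check Q = 163.6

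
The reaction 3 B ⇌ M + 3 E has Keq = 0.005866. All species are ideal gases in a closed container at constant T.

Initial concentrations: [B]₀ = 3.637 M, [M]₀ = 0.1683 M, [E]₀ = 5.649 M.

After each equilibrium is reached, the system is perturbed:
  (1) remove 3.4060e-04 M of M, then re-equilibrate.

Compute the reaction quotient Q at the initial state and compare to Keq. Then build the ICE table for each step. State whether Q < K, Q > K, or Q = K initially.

Q₀ = 0.6306; Q > K (proceeds reverse)

Q₀ = 0.6306 vs Keq = 0.005866 ⇒ Q>K, reverse
Step 1:
                  B         M         E
  Initial     3.637    0.1683     5.649
  Change     0.4958   -0.1653   -0.4958
  Equil       4.133  0.003026     5.153
  solve Keq expr → x = -0.1653; check Q = 0.005866
Then remove 3.4060e-04 M of M.
Step 2:
                  B         M         E
  Initial     4.133  0.002685     5.153
  Change   -0.00101 3.3661e-04   0.00101
  Equil       4.132  0.003022     5.154
  solve Keq expr → x = 3.3661e-04; check Q = 0.005866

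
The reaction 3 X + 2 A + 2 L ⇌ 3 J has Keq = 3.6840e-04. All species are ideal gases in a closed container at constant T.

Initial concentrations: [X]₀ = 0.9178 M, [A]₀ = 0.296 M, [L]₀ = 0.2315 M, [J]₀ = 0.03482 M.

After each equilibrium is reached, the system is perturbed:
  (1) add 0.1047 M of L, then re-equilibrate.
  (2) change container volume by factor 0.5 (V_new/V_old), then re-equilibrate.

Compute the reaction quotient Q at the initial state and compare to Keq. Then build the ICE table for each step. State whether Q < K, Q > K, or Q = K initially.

Q₀ = 0.01163; Q > K (proceeds reverse)

Q₀ = 0.01163 vs Keq = 3.6840e-04 ⇒ Q>K, reverse
Step 1:
                   X          A          L          J
  init        0.9178      0.296     0.2315    0.03482
  Δ          0.02265     0.0151     0.0151   -0.02265
  eq          0.9404     0.3111     0.2466    0.01217
  solve Keq expr → x = -0.007549; check Q = 3.6840e-04
Then add 0.1047 M of L.
Step 2:
                   X          A          L          J
  init        0.9404     0.3111     0.3513    0.01217
  Δ        -0.003062  -0.002041  -0.002041   0.003062
  eq          0.9374     0.3091     0.3493    0.01523
  solve Keq expr → x = 0.001021; check Q = 3.6840e-04
Then change container volume by factor 0.5 (V_new/V_old).
Step 3:
                   X          A          L          J
  init         1.875     0.6181     0.6985    0.03047
  Δ         -0.04055   -0.02703   -0.02703    0.04055
  eq           1.834     0.5911     0.6715    0.07101
  solve Keq expr → x = 0.01352; check Q = 3.6840e-04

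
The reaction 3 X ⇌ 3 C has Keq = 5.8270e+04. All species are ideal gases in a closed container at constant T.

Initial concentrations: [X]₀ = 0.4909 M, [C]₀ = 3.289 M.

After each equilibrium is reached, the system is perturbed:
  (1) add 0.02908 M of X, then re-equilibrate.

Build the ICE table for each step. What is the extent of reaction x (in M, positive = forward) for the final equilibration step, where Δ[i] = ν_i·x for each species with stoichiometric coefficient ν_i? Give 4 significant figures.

Q₀ = 300.8 vs Keq = 5.8270e+04 ⇒ Q<K, forward
Step 1:
                    X           C
  Initial      0.4909       3.289
  Change      -0.3959      0.3959
  Equil       0.09505       3.685
  solve Keq expr → x = 0.132; check Q = 5.8270e+04
Then add 0.02908 M of X.
Step 2:
                    X           C
  Initial      0.1241       3.685
  Change     -0.02835     0.02835
  Equil       0.09578       3.713
  solve Keq expr → x = 0.00945; check Q = 5.8270e+04

x = 0.00945 M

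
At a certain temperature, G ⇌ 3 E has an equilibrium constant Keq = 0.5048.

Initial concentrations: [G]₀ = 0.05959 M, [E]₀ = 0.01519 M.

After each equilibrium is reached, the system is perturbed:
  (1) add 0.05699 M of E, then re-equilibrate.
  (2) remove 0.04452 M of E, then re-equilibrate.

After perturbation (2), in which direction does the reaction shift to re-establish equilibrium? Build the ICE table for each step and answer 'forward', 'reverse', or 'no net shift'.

Q₀ = 5.8817e-05 vs Keq = 0.5048 ⇒ Q<K, forward
Step 1:
                    G           E
  I           0.05959     0.01519
  C          -0.05044      0.1513
  E          0.009147      0.1665
  solve Keq expr → x = 0.05044; check Q = 0.5048
Then add 0.05699 M of E.
Step 2:
                    G           E
  I          0.009147      0.2235
  C          0.007176    -0.02153
  E           0.01632       0.202
  solve Keq expr → x = -0.007176; check Q = 0.5048
Then remove 0.04452 M of E.
Step 3:
                    G           E
  I           0.01632      0.1575
  C         -0.005756     0.01727
  E           0.01057      0.1747
  solve Keq expr → x = 0.005756; check Q = 0.5048

Direction: forward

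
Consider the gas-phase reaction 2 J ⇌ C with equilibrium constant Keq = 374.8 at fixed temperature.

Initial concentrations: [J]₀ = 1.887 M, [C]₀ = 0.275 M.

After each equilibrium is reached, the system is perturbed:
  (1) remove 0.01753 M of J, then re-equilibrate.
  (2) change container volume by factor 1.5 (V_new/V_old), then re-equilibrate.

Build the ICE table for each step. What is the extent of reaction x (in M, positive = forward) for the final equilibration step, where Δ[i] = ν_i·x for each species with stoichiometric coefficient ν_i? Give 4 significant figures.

x = -0.004146 M

Q₀ = 0.07723 vs Keq = 374.8 ⇒ Q<K, forward
Step 1:
                    J           C
  init          1.887       0.275
  Δ            -1.831      0.9153
  eq          0.05636        1.19
  solve Keq expr → x = 0.9153; check Q = 374.8
Then remove 0.01753 M of J.
Step 2:
                    J           C
  init        0.03883        1.19
  Δ           0.01732   -0.008662
  eq          0.05615       1.182
  solve Keq expr → x = -0.008662; check Q = 374.8
Then change container volume by factor 1.5 (V_new/V_old).
Step 3:
                    J           C
  init        0.03743      0.7878
  Δ          0.008292   -0.004146
  eq          0.04573      0.7836
  solve Keq expr → x = -0.004146; check Q = 374.8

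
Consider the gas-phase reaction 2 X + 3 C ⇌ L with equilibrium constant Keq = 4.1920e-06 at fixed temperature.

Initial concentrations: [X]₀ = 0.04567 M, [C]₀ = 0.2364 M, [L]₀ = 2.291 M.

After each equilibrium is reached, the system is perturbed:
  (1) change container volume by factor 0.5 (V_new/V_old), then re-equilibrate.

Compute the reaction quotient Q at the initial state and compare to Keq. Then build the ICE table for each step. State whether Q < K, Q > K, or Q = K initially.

Q₀ = 8.3142e+04; Q > K (proceeds reverse)

Q₀ = 8.3142e+04 vs Keq = 4.1920e-06 ⇒ Q>K, reverse
Step 1:
                  X         C         L
  init      0.04567    0.2364     2.291
  Δ           4.522     6.782    -2.261
  eq          4.567     7.019   0.03023
  solve Keq expr → x = -2.261; check Q = 4.1920e-06
Then change container volume by factor 0.5 (V_new/V_old).
Step 2:
                  X         C         L
  init        9.134     14.04   0.06047
  Δ         -0.9834    -1.475    0.4917
  eq          8.151     12.56    0.5522
  solve Keq expr → x = 0.4917; check Q = 4.1920e-06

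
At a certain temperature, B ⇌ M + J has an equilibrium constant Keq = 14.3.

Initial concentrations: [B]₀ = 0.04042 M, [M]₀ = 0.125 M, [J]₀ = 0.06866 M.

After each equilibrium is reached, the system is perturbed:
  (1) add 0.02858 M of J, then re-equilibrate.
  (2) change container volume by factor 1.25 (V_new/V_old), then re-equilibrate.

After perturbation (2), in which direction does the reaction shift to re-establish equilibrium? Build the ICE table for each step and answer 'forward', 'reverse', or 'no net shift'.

Direction: forward

Q₀ = 0.2123 vs Keq = 14.3 ⇒ Q<K, forward
Step 1:
                   B          M          J
  Initial    0.04042      0.125    0.06866
  Change    -0.03918    0.03918    0.03918
  Equil     0.001238     0.1642     0.1078
  solve Keq expr → x = 0.03918; check Q = 14.3
Then add 0.02858 M of J.
Step 2:
                   B          M          J
  Initial   0.001238     0.1642     0.1364
  Change  3.2139e-04 -3.2139e-04 -3.2139e-04
  Equil      0.00156     0.1639     0.1361
  solve Keq expr → x = -3.2139e-04; check Q = 14.3
Then change container volume by factor 1.25 (V_new/V_old).
Step 3:
                   B          M          J
  Initial   0.001248     0.1311     0.1089
  Change  -2.4540e-04 2.4540e-04 2.4540e-04
  Equil     0.001002     0.1313     0.1091
  solve Keq expr → x = 2.4540e-04; check Q = 14.3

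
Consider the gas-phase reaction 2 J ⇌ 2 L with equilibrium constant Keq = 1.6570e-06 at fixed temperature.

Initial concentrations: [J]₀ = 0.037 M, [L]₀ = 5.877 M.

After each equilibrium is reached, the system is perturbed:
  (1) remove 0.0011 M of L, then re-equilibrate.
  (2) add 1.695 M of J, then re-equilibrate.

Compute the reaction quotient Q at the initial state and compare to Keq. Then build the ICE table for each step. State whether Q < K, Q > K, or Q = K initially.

Q₀ = 2.5229e+04; Q > K (proceeds reverse)

Q₀ = 2.5229e+04 vs Keq = 1.6570e-06 ⇒ Q>K, reverse
Step 1:
                   J          L
  init         0.037      5.877
  Δ            5.869     -5.869
  eq           5.906   0.007603
  solve Keq expr → x = -2.935; check Q = 1.6570e-06
Then remove 0.0011 M of L.
Step 2:
                   J          L
  init         5.906   0.006503
  Δ        -0.001099   0.001099
  eq           5.905   0.007602
  solve Keq expr → x = 5.4929e-04; check Q = 1.6570e-06
Then add 1.695 M of J.
Step 3:
                   J          L
  init           7.6   0.007602
  Δ        -0.002179   0.002179
  eq           7.598   0.009781
  solve Keq expr → x = 0.00109; check Q = 1.6570e-06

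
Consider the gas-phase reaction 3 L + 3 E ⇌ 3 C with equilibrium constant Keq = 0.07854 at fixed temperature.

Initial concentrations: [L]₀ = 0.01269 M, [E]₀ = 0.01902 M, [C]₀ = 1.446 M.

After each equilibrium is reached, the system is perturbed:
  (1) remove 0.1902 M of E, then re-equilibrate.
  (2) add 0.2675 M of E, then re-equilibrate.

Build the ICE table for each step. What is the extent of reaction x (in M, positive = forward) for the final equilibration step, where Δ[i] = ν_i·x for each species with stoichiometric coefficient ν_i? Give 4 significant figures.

x = 0.02113 M

Q₀ = 2.1502e+11 vs Keq = 0.07854 ⇒ Q>K, reverse
Step 1:
                    L           E           C
  init        0.01269     0.01902       1.446
  Δ             1.002       1.002      -1.002
  eq            1.015       1.021      0.4438
  solve Keq expr → x = -0.3341; check Q = 0.07854
Then remove 0.1902 M of E.
Step 2:
                    L           E           C
  init          1.015       0.831      0.4438
  Δ           0.04567     0.04567    -0.04567
  eq            1.061      0.8767      0.3982
  solve Keq expr → x = -0.01522; check Q = 0.07854
Then add 0.2675 M of E.
Step 3:
                    L           E           C
  init          1.061       1.144      0.3982
  Δ          -0.06338    -0.06338     0.06338
  eq           0.9972       1.081      0.4615
  solve Keq expr → x = 0.02113; check Q = 0.07854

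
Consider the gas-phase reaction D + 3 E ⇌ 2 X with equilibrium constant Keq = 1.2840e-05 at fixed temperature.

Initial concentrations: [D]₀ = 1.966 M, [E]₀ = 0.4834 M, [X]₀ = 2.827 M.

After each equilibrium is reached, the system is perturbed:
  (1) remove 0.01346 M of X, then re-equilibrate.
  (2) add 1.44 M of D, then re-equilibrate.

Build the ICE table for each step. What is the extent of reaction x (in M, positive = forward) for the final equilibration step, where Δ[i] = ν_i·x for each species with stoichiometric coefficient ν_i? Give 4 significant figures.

x = 0.0061 M

Q₀ = 35.99 vs Keq = 1.2840e-05 ⇒ Q>K, reverse
Step 1:
                    D           E           X
  I             1.966      0.4834       2.827
  C             1.381       4.143      -2.762
  E             3.347       4.626     0.06523
  solve Keq expr → x = -1.381; check Q = 1.2840e-05
Then remove 0.01346 M of X.
Step 2:
                    D           E           X
  I             3.347       4.626     0.05177
  C         -0.006493    -0.01948     0.01299
  E              3.34       4.607     0.06475
  solve Keq expr → x = 0.006493; check Q = 1.2840e-05
Then add 1.44 M of D.
Step 3:
                    D           E           X
  I              4.78       4.607     0.06475
  C           -0.0061     -0.0183      0.0122
  E             4.774       4.588     0.07695
  solve Keq expr → x = 0.0061; check Q = 1.2840e-05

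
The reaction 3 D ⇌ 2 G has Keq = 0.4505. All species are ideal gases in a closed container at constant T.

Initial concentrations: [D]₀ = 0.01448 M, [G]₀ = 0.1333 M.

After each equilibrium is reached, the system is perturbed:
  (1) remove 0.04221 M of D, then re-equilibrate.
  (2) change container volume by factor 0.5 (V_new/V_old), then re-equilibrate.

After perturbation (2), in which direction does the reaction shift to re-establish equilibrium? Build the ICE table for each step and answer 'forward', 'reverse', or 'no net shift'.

Direction: forward

Q₀ = 5853 vs Keq = 0.4505 ⇒ Q>K, reverse
Step 1:
                   D          G
  I          0.01448     0.1333
  C           0.1393   -0.09284
  E           0.1537    0.04046
  solve Keq expr → x = -0.04642; check Q = 0.4505
Then remove 0.04221 M of D.
Step 2:
                   D          G
  I           0.1115    0.04046
  C          0.01524   -0.01016
  E           0.1268     0.0303
  solve Keq expr → x = -0.005082; check Q = 0.4505
Then change container volume by factor 0.5 (V_new/V_old).
Step 3:
                   D          G
  I           0.2535    0.06059
  C         -0.02159    0.01439
  E            0.232    0.07498
  solve Keq expr → x = 0.007196; check Q = 0.4505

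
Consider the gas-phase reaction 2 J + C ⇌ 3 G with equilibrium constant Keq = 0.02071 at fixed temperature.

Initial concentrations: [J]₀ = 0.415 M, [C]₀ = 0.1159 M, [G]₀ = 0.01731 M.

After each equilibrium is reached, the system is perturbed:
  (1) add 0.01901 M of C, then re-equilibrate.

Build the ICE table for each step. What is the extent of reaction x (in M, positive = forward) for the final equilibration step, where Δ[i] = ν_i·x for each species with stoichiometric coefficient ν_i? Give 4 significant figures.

Q₀ = 2.5984e-04 vs Keq = 0.02071 ⇒ Q<K, forward
Step 1:
                   J          C          G
  Initial      0.415     0.1159    0.01731
  Change    -0.03309   -0.01655    0.04964
  Equil       0.3819    0.09935    0.06695
  solve Keq expr → x = 0.01655; check Q = 0.02071
Then add 0.01901 M of C.
Step 2:
                   J          C          G
  Initial     0.3819     0.1184    0.06695
  Change   -0.002334  -0.001167   0.003501
  Equil       0.3796     0.1172    0.07045
  solve Keq expr → x = 0.001167; check Q = 0.02071

x = 0.001167 M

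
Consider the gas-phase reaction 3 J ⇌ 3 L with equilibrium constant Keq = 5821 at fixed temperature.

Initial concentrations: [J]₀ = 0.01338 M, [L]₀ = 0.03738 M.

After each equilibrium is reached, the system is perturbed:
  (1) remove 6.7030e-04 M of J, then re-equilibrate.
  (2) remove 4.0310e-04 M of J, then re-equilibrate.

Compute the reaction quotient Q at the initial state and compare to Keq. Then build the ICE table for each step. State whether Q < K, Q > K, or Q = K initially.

Q₀ = 21.8 vs Keq = 5821 ⇒ Q<K, forward
Step 1:
                   J          L
  Initial    0.01338    0.03738
  Change    -0.01071    0.01071
  Equil     0.002673    0.04809
  solve Keq expr → x = 0.003569; check Q = 5821
Then remove 6.7030e-04 M of J.
Step 2:
                   J          L
  Initial   0.002003    0.04809
  Change  6.3500e-04 -6.3500e-04
  Equil     0.002638    0.04745
  solve Keq expr → x = -2.1167e-04; check Q = 5821
Then remove 4.0310e-04 M of J.
Step 3:
                   J          L
  Initial   0.002235    0.04745
  Change  3.8187e-04 -3.8187e-04
  Equil     0.002617    0.04707
  solve Keq expr → x = -1.2729e-04; check Q = 5821

Q₀ = 21.8; Q < K (proceeds forward)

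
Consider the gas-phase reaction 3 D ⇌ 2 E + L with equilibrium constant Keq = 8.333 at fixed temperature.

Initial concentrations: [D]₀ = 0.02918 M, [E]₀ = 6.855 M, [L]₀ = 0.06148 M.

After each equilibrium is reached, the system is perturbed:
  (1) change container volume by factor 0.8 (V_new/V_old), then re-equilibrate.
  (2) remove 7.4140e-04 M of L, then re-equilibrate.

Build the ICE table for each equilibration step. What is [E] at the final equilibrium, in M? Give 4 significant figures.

Q₀ = 1.1628e+05 vs Keq = 8.333 ⇒ Q>K, reverse
Step 1:
                    D           E           L
  I           0.02918       6.855     0.06148
  C            0.1794     -0.1196    -0.05981
  E            0.2086       6.735    0.001668
  solve Keq expr → x = -0.05981; check Q = 8.333
Then change container volume by factor 0.8 (V_new/V_old).
Step 2:
                    D           E           L
  I            0.2608       8.419    0.002085
  C                 0           0           0
  E            0.2608       8.419    0.002085
  solve Keq expr → x = 0; check Q = 8.333
Then remove 7.4140e-04 M of L.
Step 3:
                    D           E           L
  I            0.2608       8.419    0.001343
  C         -0.002074    0.001383  6.9138e-04
  E            0.2587       8.421    0.002035
  solve Keq expr → x = 6.9138e-04; check Q = 8.333

[E]_eq = 8.421 M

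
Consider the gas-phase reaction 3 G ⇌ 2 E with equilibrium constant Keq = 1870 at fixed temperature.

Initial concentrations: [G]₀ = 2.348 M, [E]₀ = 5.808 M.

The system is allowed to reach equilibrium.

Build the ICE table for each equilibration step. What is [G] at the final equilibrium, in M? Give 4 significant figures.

Q₀ = 2.606 vs Keq = 1870 ⇒ Q<K, forward
Step 1:
                    G           E
  Initial       2.348       5.808
  Change       -2.046       1.364
  Equil        0.3019       7.172
  solve Keq expr → x = 0.682; check Q = 1870

[G]_eq = 0.3019 M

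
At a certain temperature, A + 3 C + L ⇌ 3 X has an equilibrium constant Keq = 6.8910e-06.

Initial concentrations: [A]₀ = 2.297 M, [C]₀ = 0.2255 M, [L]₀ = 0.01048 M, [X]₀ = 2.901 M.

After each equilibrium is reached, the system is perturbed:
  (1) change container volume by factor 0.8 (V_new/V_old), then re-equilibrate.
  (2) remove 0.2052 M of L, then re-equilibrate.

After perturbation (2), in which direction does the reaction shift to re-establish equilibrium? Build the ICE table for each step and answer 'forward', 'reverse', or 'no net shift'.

Q₀ = 8.8447e+04 vs Keq = 6.8910e-06 ⇒ Q>K, reverse
Step 1:
                  A         C         L         X
  init        2.297    0.2255   0.01048     2.901
  Δ          0.9389     2.817    0.9389    -2.817
  eq          3.236     3.042    0.9494   0.08416
  solve Keq expr → x = -0.9389; check Q = 6.8910e-06
Then change container volume by factor 0.8 (V_new/V_old).
Step 2:
                  A         C         L         X
  init        4.045     3.803     1.187    0.1052
  Δ       -0.005373  -0.01612 -0.005373   0.01612
  eq           4.04     3.787     1.181    0.1213
  solve Keq expr → x = 0.005373; check Q = 6.8910e-06
Then remove 0.2052 M of L.
Step 3:
                  A         C         L         X
  init         4.04     3.787    0.9762    0.1213
  Δ        0.002382  0.007145  0.002382 -0.007145
  eq          4.042     3.794    0.9786    0.1142
  solve Keq expr → x = -0.002382; check Q = 6.8910e-06

Direction: reverse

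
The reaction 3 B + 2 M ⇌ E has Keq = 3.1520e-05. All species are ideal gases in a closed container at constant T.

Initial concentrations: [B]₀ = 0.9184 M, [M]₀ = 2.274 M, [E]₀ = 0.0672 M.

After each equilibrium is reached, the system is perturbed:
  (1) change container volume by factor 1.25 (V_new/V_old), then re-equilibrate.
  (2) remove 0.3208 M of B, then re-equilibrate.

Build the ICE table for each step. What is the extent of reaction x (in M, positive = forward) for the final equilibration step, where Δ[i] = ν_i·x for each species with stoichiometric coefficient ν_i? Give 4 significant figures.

Q₀ = 0.01678 vs Keq = 3.1520e-05 ⇒ Q>K, reverse
Step 1:
                   B          M          E
  I           0.9184      2.274     0.0672
  C           0.2008     0.1339   -0.06694
  E            1.119      2.408 2.5622e-04
  solve Keq expr → x = -0.06694; check Q = 3.1520e-05
Then change container volume by factor 1.25 (V_new/V_old).
Step 2:
                   B          M          E
  I           0.8954      1.926 2.0498e-04
  C       3.6269e-04 2.4179e-04 -1.2090e-04
  E           0.8957      1.927 8.4082e-05
  solve Keq expr → x = -1.2090e-04; check Q = 3.1520e-05
Then remove 0.3208 M of B.
Step 3:
                   B          M          E
  I           0.5749      1.927 8.4082e-05
  C       1.8547e-04 1.2365e-04 -6.1823e-05
  E           0.5751      1.927 2.2259e-05
  solve Keq expr → x = -6.1823e-05; check Q = 3.1520e-05

x = -6.1823e-05 M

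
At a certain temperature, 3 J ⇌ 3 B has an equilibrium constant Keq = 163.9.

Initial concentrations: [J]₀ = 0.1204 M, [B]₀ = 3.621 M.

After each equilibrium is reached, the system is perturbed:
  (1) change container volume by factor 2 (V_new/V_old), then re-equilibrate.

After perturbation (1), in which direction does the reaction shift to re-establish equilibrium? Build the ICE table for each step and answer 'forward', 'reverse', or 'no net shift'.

Q₀ = 2.7202e+04 vs Keq = 163.9 ⇒ Q>K, reverse
Step 1:
                   J          B
  Initial     0.1204      3.621
  Change      0.4576    -0.4576
  Equil        0.578      3.163
  solve Keq expr → x = -0.1525; check Q = 163.9
Then change container volume by factor 2 (V_new/V_old).
Step 2:
                   J          B
  Initial      0.289      1.582
  Change           0          0
  Equil        0.289      1.582
  solve Keq expr → x = 0; check Q = 163.9

Direction: no net shift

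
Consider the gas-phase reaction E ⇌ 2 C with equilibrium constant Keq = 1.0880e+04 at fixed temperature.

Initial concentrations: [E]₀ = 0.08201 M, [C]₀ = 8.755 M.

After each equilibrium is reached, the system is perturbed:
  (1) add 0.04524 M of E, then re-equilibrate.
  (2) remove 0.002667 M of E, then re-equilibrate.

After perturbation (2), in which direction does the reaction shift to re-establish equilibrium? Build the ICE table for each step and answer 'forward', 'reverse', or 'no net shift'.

Q₀ = 934.6 vs Keq = 1.0880e+04 ⇒ Q<K, forward
Step 1:
                   E          C
  I          0.08201      8.755
  C         -0.07472     0.1494
  E         0.007288      8.904
  solve Keq expr → x = 0.07472; check Q = 1.0880e+04
Then add 0.04524 M of E.
Step 2:
                   E          C
  I          0.05253      8.904
  C         -0.04509    0.09018
  E         0.007436      8.995
  solve Keq expr → x = 0.04509; check Q = 1.0880e+04
Then remove 0.002667 M of E.
Step 3:
                   E          C
  I         0.004769      8.995
  C         0.002658  -0.005316
  E         0.007427      8.989
  solve Keq expr → x = -0.002658; check Q = 1.0880e+04

Direction: reverse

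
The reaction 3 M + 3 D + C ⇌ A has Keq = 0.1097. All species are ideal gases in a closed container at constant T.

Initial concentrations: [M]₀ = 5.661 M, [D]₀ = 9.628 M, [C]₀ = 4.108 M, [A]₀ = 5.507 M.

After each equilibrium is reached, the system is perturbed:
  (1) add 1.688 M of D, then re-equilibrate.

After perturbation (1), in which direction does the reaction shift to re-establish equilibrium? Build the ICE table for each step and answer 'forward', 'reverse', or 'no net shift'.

Direction: forward

Q₀ = 8.2794e-06 vs Keq = 0.1097 ⇒ Q<K, forward
Step 1:
                   M          D          C          A
  Initial      5.661      9.628      4.108      5.507
  Change      -5.012     -5.012     -1.671      1.671
  Equil       0.6487      4.616      2.437      7.178
  solve Keq expr → x = 1.671; check Q = 0.1097
Then add 1.688 M of D.
Step 2:
                   M          D          C          A
  Initial     0.6487      6.304      2.437      7.178
  Change     -0.1569    -0.1569   -0.05229    0.05229
  Equil       0.4918      6.147      2.385       7.23
  solve Keq expr → x = 0.05229; check Q = 0.1097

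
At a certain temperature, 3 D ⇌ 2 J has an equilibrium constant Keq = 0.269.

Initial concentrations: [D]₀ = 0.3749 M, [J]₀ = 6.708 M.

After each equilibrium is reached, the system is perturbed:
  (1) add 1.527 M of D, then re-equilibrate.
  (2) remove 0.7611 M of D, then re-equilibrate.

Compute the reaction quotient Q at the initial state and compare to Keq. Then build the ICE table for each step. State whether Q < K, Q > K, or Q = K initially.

Q₀ = 854; Q > K (proceeds reverse)

Q₀ = 854 vs Keq = 0.269 ⇒ Q>K, reverse
Step 1:
                   D          J
  I           0.3749      6.708
  C            3.689     -2.459
  E            4.064      4.249
  solve Keq expr → x = -1.23; check Q = 0.269
Then add 1.527 M of D.
Step 2:
                   D          J
  I            5.591      4.249
  C            -1.08       0.72
  E            4.511      4.969
  solve Keq expr → x = 0.36; check Q = 0.269
Then remove 0.7611 M of D.
Step 3:
                   D          J
  I             3.75      4.969
  C           0.5404    -0.3602
  E             4.29      4.609
  solve Keq expr → x = -0.1801; check Q = 0.269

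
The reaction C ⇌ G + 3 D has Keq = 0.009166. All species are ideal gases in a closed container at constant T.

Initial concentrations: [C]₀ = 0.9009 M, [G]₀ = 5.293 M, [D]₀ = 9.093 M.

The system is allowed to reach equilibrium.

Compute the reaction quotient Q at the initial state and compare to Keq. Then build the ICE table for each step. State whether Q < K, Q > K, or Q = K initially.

Q₀ = 4417 vs Keq = 0.009166 ⇒ Q>K, reverse
Step 1:
                  C         G         D
  Initial    0.9009     5.293     9.093
  Change      2.949    -2.949    -8.846
  Equil        3.85     2.344    0.2469
  solve Keq expr → x = -2.949; check Q = 0.009166

Q₀ = 4417; Q > K (proceeds reverse)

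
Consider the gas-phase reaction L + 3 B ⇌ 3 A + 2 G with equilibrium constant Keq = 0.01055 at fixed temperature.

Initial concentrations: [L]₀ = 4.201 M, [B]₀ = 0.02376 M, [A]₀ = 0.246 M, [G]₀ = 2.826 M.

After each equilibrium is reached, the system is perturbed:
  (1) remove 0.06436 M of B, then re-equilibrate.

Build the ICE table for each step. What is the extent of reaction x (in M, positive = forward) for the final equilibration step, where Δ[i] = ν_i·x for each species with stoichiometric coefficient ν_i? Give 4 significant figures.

x = -0.003316 M

Q₀ = 2110 vs Keq = 0.01055 ⇒ Q>K, reverse
Step 1:
                  L         B         A         G
  Initial     4.201   0.02376     0.246     2.826
  Change    0.06803    0.2041   -0.2041   -0.1361
  Equil       4.269    0.2278   0.04191      2.69
  solve Keq expr → x = -0.06803; check Q = 0.01055
Then remove 0.06436 M of B.
Step 2:
                  L         B         A         G
  Initial     4.269    0.1635   0.04191      2.69
  Change   0.003316  0.009948 -0.009948 -0.006632
  Equil       4.272    0.1734   0.03196     2.683
  solve Keq expr → x = -0.003316; check Q = 0.01055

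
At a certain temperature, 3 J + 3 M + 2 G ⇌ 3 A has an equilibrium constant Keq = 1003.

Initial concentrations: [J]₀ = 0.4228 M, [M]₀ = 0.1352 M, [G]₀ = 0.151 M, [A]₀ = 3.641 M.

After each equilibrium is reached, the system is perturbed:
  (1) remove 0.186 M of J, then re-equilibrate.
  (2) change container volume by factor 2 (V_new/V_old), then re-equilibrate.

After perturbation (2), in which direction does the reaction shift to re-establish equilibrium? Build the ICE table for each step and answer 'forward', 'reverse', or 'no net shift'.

Q₀ = 1.1334e+07 vs Keq = 1003 ⇒ Q>K, reverse
Step 1:
                   J          M          G          A
  Initial     0.4228     0.1352      0.151      3.641
  Change      0.4645     0.4645     0.3096    -0.4645
  Equil       0.8873     0.5997     0.4606      3.177
  solve Keq expr → x = -0.1548; check Q = 1003
Then remove 0.186 M of J.
Step 2:
                   J          M          G          A
  Initial     0.7013     0.5997     0.4606      3.177
  Change     0.05586    0.05586    0.03724   -0.05586
  Equil       0.7571     0.6555     0.4979      3.121
  solve Keq expr → x = -0.01862; check Q = 1003
Then change container volume by factor 2 (V_new/V_old).
Step 3:
                   J          M          G          A
  Initial     0.3786     0.3278     0.2489       1.56
  Change      0.1702     0.1702     0.1134    -0.1702
  Equil       0.5487     0.4979     0.3624       1.39
  solve Keq expr → x = -0.05672; check Q = 1003

Direction: reverse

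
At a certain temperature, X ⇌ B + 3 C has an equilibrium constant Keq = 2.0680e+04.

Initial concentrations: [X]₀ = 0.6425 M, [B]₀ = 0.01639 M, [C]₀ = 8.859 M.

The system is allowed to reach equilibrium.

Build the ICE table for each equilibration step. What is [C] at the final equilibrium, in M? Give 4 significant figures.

Q₀ = 17.74 vs Keq = 2.0680e+04 ⇒ Q<K, forward
Step 1:
                  X         B         C
  I          0.6425   0.01639     8.859
  C         -0.6059    0.6059     1.818
  E         0.03662    0.6223     10.68
  solve Keq expr → x = 0.6059; check Q = 2.0680e+04

[C]_eq = 10.68 M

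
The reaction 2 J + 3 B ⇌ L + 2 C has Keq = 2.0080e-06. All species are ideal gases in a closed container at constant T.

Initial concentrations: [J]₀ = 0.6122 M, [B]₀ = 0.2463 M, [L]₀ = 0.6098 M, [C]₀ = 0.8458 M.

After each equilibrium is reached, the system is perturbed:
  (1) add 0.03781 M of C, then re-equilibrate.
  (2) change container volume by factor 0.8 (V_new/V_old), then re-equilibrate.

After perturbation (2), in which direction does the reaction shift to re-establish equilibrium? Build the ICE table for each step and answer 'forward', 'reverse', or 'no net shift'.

Direction: forward

Q₀ = 77.9 vs Keq = 2.0080e-06 ⇒ Q>K, reverse
Step 1:
                    J           B           L           C
  Initial      0.6122      0.2463      0.6098      0.8458
  Change       0.8372       1.256     -0.4186     -0.8372
  Equil         1.449       1.502      0.1912    0.008646
  solve Keq expr → x = -0.4186; check Q = 2.0080e-06
Then add 0.03781 M of C.
Step 2:
                    J           B           L           C
  Initial       1.449       1.502      0.1912     0.04646
  Change      0.03662     0.05493    -0.01831    -0.03662
  Equil         1.486       1.557      0.1729    0.009838
  solve Keq expr → x = -0.01831; check Q = 2.0080e-06
Then change container volume by factor 0.8 (V_new/V_old).
Step 3:
                    J           B           L           C
  Initial       1.857       1.946      0.2161      0.0123
  Change    -0.002946   -0.004419    0.001473    0.002946
  Equil         1.855       1.942      0.2176     0.01524
  solve Keq expr → x = 0.001473; check Q = 2.0080e-06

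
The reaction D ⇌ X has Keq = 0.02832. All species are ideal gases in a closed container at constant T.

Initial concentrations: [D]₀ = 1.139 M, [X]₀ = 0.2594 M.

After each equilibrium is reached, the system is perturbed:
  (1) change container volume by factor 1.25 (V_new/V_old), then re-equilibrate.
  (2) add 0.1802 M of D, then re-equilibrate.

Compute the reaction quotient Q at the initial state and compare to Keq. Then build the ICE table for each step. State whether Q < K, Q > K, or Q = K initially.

Q₀ = 0.2277 vs Keq = 0.02832 ⇒ Q>K, reverse
Step 1:
                  D         X
  I           1.139    0.2594
  C          0.2209   -0.2209
  E            1.36   0.03851
  solve Keq expr → x = -0.2209; check Q = 0.02832
Then change container volume by factor 1.25 (V_new/V_old).
Step 2:
                  D         X
  I           1.088   0.03081
  C               0         0
  E           1.088   0.03081
  solve Keq expr → x = 0; check Q = 0.02832
Then add 0.1802 M of D.
Step 3:
                  D         X
  I           1.268   0.03081
  C       -0.004963  0.004963
  E           1.263   0.03577
  solve Keq expr → x = 0.004963; check Q = 0.02832

Q₀ = 0.2277; Q > K (proceeds reverse)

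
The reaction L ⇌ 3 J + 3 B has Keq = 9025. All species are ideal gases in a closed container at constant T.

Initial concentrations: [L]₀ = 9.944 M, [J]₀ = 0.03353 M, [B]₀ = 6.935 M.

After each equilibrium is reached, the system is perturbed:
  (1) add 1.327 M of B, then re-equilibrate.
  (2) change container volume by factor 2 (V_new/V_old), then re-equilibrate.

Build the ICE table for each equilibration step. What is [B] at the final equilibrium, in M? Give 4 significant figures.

Q₀ = 0.001264 vs Keq = 9025 ⇒ Q<K, forward
Step 1:
                   L          J          B
  I            9.944    0.03353      6.935
  C           -1.302      3.907      3.907
  E            8.642      3.941      10.84
  solve Keq expr → x = 1.302; check Q = 9025
Then add 1.327 M of B.
Step 2:
                   L          J          B
  I            8.642      3.941      12.17
  C           0.1067    -0.3201    -0.3201
  E            8.748      3.621      11.85
  solve Keq expr → x = -0.1067; check Q = 9025
Then change container volume by factor 2 (V_new/V_old).
Step 3:
                   L          J          B
  I            4.374       1.81      5.925
  C          -0.7193      2.158      2.158
  E            3.655      3.968      8.082
  solve Keq expr → x = 0.7193; check Q = 9025

[B]_eq = 8.082 M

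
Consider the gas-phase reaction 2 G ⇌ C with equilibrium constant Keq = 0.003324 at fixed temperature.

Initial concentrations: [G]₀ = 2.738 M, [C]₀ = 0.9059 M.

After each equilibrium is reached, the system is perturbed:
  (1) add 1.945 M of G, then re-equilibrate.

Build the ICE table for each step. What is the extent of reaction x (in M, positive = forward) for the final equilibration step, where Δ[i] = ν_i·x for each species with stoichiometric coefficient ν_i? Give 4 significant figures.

Q₀ = 0.1208 vs Keq = 0.003324 ⇒ Q>K, reverse
Step 1:
                  G         C
  Initial     2.738    0.9059
  Change      1.682    -0.841
  Equil        4.42   0.06494
  solve Keq expr → x = -0.841; check Q = 0.003324
Then add 1.945 M of G.
Step 2:
                  G         C
  Initial     6.365   0.06494
  Change    -0.1287   0.06434
  Equil       6.236    0.1293
  solve Keq expr → x = 0.06434; check Q = 0.003324

x = 0.06434 M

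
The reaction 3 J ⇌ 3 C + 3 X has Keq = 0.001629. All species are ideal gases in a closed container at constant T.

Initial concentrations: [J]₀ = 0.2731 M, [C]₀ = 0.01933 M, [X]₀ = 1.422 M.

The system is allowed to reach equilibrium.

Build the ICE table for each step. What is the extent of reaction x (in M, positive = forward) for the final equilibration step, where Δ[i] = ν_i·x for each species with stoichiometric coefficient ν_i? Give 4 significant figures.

Q₀ = 0.00102 vs Keq = 0.001629 ⇒ Q<K, forward
Step 1:
                   J          C          X
  I           0.2731    0.01933      1.422
  C        -0.002975   0.002975   0.002975
  E           0.2701     0.0223      1.425
  solve Keq expr → x = 9.9160e-04; check Q = 0.001629

x = 9.9160e-04 M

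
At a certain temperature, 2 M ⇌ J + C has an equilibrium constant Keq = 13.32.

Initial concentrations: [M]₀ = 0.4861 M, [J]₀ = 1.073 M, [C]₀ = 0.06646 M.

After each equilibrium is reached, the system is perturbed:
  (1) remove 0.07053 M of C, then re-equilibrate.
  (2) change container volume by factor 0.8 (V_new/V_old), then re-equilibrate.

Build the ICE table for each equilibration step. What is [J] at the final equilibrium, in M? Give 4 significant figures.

[J]_eq = 1.565 M

Q₀ = 0.3018 vs Keq = 13.32 ⇒ Q<K, forward
Step 1:
                   M          J          C
  I           0.4861      1.073    0.06646
  C          -0.3379      0.169      0.169
  E           0.1482      1.242     0.2354
  solve Keq expr → x = 0.169; check Q = 13.32
Then remove 0.07053 M of C.
Step 2:
                   M          J          C
  I           0.1482      1.242     0.1649
  C         -0.01996   0.009978   0.009978
  E           0.1282      1.252     0.1749
  solve Keq expr → x = 0.009978; check Q = 13.32
Then change container volume by factor 0.8 (V_new/V_old).
Step 3:
                   M          J          C
  I           0.1603      1.565     0.2186
  C                0          0          0
  E           0.1603      1.565     0.2186
  solve Keq expr → x = 0; check Q = 13.32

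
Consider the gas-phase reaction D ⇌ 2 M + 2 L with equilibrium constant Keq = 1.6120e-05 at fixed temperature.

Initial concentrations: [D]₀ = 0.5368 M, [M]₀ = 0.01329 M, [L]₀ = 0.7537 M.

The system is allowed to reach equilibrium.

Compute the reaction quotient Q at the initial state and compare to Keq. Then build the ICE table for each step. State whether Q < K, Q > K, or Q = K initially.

Q₀ = 1.8691e-04 vs Keq = 1.6120e-05 ⇒ Q>K, reverse
Step 1:
                    D           M           L
  init         0.5368     0.01329      0.7537
  Δ          0.004661   -0.009321   -0.009321
  eq           0.5415    0.003969      0.7444
  solve Keq expr → x = -0.004661; check Q = 1.6120e-05

Q₀ = 1.8691e-04; Q > K (proceeds reverse)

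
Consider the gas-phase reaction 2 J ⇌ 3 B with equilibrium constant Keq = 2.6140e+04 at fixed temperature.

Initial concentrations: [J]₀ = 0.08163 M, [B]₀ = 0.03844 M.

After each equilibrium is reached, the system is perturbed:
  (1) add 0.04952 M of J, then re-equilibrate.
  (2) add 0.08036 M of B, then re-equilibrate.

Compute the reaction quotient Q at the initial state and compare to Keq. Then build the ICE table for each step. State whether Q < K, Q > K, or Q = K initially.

Q₀ = 0.008524 vs Keq = 2.6140e+04 ⇒ Q<K, forward
Step 1:
                  J         B
  init      0.08163   0.03844
  Δ        -0.08123    0.1218
  eq      3.9692e-04    0.1603
  solve Keq expr → x = 0.04062; check Q = 2.6140e+04
Then add 0.04952 M of J.
Step 2:
                  J         B
  init      0.04992    0.1603
  Δ        -0.04922   0.07382
  eq      7.0063e-04    0.2341
  solve Keq expr → x = 0.02461; check Q = 2.6140e+04
Then add 0.08036 M of B.
Step 3:
                  J         B
  init    7.0063e-04    0.3145
  Δ       3.8710e-04 -5.8065e-04
  eq       0.001088    0.3139
  solve Keq expr → x = -1.9355e-04; check Q = 2.6140e+04

Q₀ = 0.008524; Q < K (proceeds forward)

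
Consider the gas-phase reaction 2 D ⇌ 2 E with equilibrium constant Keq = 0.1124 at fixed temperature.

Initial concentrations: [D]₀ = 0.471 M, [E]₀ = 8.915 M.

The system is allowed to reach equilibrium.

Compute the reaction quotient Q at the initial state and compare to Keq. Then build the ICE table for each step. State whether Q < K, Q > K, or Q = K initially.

Q₀ = 358.3; Q > K (proceeds reverse)

Q₀ = 358.3 vs Keq = 0.1124 ⇒ Q>K, reverse
Step 1:
                    D           E
  Initial       0.471       8.915
  Change        6.558      -6.558
  Equil         7.029       2.357
  solve Keq expr → x = -3.279; check Q = 0.1124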